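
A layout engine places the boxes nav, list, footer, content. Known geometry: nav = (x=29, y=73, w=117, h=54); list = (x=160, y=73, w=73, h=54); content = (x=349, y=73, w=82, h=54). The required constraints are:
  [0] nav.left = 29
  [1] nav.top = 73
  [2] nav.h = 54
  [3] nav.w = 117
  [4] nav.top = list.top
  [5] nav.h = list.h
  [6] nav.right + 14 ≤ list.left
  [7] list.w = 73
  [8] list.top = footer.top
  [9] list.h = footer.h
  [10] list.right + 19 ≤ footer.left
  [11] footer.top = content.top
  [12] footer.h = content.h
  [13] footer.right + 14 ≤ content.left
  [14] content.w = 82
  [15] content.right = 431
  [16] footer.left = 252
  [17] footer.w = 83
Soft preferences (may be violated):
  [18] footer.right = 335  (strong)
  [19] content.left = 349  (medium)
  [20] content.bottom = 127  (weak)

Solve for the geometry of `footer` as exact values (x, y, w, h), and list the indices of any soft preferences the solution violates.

1. footer.y = 73  [list.top = footer.top]
2. footer.h = 54  [list.h = footer.h]
3. footer.x = 252  [footer.left = 252]
4. footer.w = 83  [footer.w = 83]

footer = (x=252, y=73, w=83, h=54)
violated soft preferences: none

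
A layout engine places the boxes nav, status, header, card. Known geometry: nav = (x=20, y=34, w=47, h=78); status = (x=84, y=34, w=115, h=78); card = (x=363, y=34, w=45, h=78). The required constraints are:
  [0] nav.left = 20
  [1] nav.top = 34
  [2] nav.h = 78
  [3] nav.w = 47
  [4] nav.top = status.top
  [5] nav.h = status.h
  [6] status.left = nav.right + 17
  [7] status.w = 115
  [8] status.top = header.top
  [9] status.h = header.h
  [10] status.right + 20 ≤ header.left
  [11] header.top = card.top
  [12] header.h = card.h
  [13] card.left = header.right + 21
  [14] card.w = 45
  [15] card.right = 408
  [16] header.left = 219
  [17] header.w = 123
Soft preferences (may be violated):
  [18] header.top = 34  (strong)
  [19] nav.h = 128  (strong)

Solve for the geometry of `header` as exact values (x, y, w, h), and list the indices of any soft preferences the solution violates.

1. header.y = 34  [status.top = header.top]
2. header.h = 78  [status.h = header.h]
3. header.x = 219  [header.left = 219]
4. header.w = 123  [header.w = 123]

header = (x=219, y=34, w=123, h=78)
violated soft preferences: 19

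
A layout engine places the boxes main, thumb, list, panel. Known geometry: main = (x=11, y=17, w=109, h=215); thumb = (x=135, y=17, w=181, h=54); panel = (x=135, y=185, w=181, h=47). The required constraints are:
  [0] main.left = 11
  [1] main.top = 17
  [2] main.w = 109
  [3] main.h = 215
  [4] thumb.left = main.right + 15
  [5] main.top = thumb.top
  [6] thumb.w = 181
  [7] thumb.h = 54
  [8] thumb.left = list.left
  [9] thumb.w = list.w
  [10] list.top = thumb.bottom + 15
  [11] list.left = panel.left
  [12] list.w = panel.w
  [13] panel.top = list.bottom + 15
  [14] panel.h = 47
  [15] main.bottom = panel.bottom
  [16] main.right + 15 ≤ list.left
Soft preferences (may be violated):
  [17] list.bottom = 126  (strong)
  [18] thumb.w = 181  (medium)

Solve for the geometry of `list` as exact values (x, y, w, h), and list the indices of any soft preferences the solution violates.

list = (x=135, y=86, w=181, h=84)
violated soft preferences: 17

1. list.x = 135  [thumb.left = list.left]
2. list.w = 181  [thumb.w = list.w]
3. list.y = 86  [list.top = thumb.bottom + 15]
4. list.h = 84  [panel.top = list.bottom + 15]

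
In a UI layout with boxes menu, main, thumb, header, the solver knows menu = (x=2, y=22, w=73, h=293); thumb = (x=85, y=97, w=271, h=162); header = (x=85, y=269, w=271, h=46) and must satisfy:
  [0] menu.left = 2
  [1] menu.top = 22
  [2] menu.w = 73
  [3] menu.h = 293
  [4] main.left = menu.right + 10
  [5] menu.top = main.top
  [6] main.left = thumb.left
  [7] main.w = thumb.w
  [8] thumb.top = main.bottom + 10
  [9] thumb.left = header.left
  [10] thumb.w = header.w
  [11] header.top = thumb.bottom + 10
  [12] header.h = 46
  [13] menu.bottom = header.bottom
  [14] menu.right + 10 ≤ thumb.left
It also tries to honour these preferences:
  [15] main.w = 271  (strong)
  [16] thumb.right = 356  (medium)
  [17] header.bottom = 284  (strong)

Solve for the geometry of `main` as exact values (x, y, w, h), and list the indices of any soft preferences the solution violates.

main = (x=85, y=22, w=271, h=65)
violated soft preferences: 17

1. main.x = 85  [main.left = menu.right + 10]
2. main.y = 22  [menu.top = main.top]
3. main.w = 271  [main.w = thumb.w]
4. main.h = 65  [thumb.top = main.bottom + 10]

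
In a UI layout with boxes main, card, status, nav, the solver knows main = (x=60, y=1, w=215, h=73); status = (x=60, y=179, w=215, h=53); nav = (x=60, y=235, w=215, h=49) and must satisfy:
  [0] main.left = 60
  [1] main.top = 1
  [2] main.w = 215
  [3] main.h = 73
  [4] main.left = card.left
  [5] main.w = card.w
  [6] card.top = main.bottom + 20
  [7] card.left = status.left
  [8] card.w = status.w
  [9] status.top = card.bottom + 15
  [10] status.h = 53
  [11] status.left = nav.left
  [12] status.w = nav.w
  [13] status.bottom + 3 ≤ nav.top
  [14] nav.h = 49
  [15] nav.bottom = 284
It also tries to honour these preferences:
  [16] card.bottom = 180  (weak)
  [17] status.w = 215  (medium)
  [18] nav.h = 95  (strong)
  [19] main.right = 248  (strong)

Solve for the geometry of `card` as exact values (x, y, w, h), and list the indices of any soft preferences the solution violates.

card = (x=60, y=94, w=215, h=70)
violated soft preferences: 16, 18, 19

1. card.x = 60  [main.left = card.left]
2. card.w = 215  [main.w = card.w]
3. card.y = 94  [card.top = main.bottom + 20]
4. card.h = 70  [status.top = card.bottom + 15]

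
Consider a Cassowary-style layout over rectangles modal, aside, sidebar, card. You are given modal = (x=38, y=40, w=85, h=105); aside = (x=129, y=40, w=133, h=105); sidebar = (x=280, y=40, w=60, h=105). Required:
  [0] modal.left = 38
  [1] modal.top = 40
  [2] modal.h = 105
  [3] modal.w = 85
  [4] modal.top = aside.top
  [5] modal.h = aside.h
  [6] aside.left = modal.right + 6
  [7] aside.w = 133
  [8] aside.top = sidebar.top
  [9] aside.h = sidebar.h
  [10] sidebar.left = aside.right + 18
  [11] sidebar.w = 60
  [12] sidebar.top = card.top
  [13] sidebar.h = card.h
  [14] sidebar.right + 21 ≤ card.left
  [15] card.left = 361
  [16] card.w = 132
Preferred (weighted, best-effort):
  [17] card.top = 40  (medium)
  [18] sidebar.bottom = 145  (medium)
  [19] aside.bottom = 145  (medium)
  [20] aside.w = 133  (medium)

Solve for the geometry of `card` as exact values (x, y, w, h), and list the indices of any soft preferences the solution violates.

card = (x=361, y=40, w=132, h=105)
violated soft preferences: none

1. card.y = 40  [sidebar.top = card.top]
2. card.h = 105  [sidebar.h = card.h]
3. card.x = 361  [card.left = 361]
4. card.w = 132  [card.w = 132]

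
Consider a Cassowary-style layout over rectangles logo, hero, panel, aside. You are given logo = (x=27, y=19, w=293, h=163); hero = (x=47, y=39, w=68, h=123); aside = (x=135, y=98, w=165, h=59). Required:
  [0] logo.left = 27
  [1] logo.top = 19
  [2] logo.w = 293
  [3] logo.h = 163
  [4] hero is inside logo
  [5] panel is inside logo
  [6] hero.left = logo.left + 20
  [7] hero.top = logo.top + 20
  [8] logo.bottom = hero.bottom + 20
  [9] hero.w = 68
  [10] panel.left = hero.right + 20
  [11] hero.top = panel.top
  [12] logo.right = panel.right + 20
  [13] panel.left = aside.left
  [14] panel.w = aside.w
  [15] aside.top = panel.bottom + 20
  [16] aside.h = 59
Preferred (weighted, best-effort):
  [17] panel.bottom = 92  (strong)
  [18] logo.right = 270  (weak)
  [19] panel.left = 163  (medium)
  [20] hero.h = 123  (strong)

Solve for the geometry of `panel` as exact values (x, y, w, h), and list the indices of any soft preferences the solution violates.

panel = (x=135, y=39, w=165, h=39)
violated soft preferences: 17, 18, 19

1. panel.x = 135  [panel.left = hero.right + 20]
2. panel.y = 39  [hero.top = panel.top]
3. panel.w = 165  [logo.right = panel.right + 20]
4. panel.h = 39  [aside.top = panel.bottom + 20]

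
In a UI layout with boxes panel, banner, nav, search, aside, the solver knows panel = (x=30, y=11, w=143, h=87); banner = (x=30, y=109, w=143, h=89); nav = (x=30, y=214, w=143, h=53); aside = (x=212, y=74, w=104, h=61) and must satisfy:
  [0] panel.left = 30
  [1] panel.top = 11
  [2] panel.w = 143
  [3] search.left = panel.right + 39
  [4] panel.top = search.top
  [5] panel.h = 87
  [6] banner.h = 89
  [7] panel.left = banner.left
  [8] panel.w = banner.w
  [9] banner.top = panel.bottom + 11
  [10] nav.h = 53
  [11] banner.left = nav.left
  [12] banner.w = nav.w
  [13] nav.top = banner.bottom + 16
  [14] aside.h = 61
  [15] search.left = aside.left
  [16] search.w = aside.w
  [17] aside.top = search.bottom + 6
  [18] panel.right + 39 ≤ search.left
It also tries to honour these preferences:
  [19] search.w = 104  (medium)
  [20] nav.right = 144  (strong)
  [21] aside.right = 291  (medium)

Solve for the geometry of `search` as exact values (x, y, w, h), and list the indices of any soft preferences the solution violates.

search = (x=212, y=11, w=104, h=57)
violated soft preferences: 20, 21

1. search.x = 212  [search.left = panel.right + 39]
2. search.y = 11  [panel.top = search.top]
3. search.w = 104  [search.w = aside.w]
4. search.h = 57  [aside.top = search.bottom + 6]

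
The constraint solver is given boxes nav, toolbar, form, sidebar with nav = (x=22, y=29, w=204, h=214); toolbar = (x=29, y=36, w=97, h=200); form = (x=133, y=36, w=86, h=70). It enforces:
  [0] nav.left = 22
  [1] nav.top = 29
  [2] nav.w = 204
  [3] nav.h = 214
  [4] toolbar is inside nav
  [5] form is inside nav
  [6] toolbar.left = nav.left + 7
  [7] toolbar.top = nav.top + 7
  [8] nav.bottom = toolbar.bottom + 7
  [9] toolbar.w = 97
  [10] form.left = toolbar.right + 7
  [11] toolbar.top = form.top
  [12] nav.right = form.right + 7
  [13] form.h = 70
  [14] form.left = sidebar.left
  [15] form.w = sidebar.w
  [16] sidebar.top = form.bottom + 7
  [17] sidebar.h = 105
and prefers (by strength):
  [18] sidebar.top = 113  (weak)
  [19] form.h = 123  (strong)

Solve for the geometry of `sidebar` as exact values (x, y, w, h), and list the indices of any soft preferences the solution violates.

sidebar = (x=133, y=113, w=86, h=105)
violated soft preferences: 19

1. sidebar.x = 133  [form.left = sidebar.left]
2. sidebar.w = 86  [form.w = sidebar.w]
3. sidebar.y = 113  [sidebar.top = form.bottom + 7]
4. sidebar.h = 105  [sidebar.h = 105]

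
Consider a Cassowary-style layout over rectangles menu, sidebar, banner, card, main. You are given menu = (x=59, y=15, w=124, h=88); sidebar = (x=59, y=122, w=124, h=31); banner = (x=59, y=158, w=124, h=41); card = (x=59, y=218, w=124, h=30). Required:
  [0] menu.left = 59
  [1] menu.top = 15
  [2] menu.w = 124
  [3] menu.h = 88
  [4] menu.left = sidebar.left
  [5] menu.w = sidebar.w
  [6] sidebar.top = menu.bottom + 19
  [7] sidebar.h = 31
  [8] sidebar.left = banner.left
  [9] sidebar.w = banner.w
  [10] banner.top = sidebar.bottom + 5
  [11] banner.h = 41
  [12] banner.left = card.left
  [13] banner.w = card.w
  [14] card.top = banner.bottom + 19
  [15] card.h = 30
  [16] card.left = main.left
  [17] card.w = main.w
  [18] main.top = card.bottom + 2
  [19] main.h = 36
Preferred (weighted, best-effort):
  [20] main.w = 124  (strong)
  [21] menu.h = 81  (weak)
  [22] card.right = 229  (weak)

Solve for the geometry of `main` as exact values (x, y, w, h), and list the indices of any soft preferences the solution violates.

main = (x=59, y=250, w=124, h=36)
violated soft preferences: 21, 22

1. main.x = 59  [card.left = main.left]
2. main.w = 124  [card.w = main.w]
3. main.y = 250  [main.top = card.bottom + 2]
4. main.h = 36  [main.h = 36]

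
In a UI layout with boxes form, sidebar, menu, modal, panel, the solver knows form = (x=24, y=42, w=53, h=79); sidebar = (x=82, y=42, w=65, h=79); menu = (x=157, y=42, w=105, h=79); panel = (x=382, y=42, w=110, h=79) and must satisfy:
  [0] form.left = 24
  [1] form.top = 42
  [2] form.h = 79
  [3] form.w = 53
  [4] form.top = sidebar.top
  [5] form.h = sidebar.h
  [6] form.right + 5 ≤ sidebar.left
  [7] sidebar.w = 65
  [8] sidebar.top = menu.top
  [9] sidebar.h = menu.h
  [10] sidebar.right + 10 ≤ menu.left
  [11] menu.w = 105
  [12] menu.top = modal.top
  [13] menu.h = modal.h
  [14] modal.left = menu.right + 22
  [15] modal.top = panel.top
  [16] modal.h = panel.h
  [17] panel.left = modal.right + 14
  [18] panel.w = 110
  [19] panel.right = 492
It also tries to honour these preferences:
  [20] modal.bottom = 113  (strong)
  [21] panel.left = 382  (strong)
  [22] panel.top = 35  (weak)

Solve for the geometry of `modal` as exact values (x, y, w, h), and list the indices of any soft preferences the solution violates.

modal = (x=284, y=42, w=84, h=79)
violated soft preferences: 20, 22

1. modal.y = 42  [menu.top = modal.top]
2. modal.h = 79  [menu.h = modal.h]
3. modal.x = 284  [modal.left = menu.right + 22]
4. modal.w = 84  [panel.left = modal.right + 14]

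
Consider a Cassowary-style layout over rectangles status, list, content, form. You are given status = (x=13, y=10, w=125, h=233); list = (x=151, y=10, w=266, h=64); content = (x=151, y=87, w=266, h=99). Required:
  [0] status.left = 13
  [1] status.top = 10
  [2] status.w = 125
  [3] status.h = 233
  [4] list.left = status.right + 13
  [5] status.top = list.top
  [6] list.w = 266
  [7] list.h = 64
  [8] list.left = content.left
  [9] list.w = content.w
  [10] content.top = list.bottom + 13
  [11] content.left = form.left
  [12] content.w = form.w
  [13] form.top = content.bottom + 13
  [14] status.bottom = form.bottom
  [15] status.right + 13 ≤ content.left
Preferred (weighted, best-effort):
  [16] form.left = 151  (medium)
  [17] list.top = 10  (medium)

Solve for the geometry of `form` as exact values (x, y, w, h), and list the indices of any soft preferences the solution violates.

form = (x=151, y=199, w=266, h=44)
violated soft preferences: none

1. form.x = 151  [content.left = form.left]
2. form.w = 266  [content.w = form.w]
3. form.y = 199  [form.top = content.bottom + 13]
4. form.h = 44  [status.bottom = form.bottom]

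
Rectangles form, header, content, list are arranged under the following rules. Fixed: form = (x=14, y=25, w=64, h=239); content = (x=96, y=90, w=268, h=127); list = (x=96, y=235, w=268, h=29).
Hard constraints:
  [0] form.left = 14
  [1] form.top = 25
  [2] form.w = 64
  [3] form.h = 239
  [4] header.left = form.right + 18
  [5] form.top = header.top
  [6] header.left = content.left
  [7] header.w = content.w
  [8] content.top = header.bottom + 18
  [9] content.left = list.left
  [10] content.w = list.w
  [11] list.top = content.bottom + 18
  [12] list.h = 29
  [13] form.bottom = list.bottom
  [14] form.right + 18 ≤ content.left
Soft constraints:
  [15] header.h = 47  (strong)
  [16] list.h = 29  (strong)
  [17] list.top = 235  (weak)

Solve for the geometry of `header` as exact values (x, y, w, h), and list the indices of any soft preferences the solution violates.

header = (x=96, y=25, w=268, h=47)
violated soft preferences: none

1. header.x = 96  [header.left = form.right + 18]
2. header.y = 25  [form.top = header.top]
3. header.w = 268  [header.w = content.w]
4. header.h = 47  [content.top = header.bottom + 18]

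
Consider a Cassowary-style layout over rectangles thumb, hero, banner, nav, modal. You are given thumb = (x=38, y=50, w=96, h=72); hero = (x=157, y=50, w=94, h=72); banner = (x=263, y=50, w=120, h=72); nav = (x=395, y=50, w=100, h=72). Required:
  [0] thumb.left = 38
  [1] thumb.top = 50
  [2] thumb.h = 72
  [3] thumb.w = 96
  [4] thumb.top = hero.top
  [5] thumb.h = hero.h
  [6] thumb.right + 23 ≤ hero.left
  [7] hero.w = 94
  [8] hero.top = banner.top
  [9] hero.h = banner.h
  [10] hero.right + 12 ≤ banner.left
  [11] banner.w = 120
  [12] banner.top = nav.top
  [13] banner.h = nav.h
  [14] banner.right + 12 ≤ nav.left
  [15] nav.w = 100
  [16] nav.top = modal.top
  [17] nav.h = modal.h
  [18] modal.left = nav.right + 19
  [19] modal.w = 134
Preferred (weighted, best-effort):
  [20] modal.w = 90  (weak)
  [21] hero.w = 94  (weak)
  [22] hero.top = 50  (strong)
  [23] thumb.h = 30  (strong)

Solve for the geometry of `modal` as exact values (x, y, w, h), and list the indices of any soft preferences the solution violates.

modal = (x=514, y=50, w=134, h=72)
violated soft preferences: 20, 23

1. modal.y = 50  [nav.top = modal.top]
2. modal.h = 72  [nav.h = modal.h]
3. modal.x = 514  [modal.left = nav.right + 19]
4. modal.w = 134  [modal.w = 134]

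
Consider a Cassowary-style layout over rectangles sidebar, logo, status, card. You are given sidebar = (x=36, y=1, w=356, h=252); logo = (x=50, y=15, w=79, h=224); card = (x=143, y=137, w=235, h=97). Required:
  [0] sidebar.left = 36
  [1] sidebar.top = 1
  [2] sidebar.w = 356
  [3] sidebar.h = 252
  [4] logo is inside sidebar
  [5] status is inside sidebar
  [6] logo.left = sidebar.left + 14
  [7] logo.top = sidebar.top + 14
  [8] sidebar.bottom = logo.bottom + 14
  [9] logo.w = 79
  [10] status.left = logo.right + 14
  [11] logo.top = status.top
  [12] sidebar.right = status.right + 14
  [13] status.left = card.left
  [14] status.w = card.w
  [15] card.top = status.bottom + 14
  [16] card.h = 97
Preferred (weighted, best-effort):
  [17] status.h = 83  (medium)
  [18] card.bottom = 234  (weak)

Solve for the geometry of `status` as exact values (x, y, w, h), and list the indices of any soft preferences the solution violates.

status = (x=143, y=15, w=235, h=108)
violated soft preferences: 17

1. status.x = 143  [status.left = logo.right + 14]
2. status.y = 15  [logo.top = status.top]
3. status.w = 235  [sidebar.right = status.right + 14]
4. status.h = 108  [card.top = status.bottom + 14]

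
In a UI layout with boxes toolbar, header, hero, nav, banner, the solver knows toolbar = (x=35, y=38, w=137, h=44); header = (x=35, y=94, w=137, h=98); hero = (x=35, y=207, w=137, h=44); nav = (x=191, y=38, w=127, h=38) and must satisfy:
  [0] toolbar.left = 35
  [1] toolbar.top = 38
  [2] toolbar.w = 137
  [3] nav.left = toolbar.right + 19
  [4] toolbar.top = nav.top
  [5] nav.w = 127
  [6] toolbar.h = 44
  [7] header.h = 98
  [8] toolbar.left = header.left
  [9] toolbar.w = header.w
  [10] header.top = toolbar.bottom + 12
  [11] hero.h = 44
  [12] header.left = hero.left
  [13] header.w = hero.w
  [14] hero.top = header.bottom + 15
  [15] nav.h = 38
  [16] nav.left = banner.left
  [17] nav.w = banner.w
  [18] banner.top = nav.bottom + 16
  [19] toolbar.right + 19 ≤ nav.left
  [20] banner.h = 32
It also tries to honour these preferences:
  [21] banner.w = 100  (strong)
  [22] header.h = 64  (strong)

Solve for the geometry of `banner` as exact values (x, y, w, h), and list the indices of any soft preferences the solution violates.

banner = (x=191, y=92, w=127, h=32)
violated soft preferences: 21, 22

1. banner.x = 191  [nav.left = banner.left]
2. banner.w = 127  [nav.w = banner.w]
3. banner.y = 92  [banner.top = nav.bottom + 16]
4. banner.h = 32  [banner.h = 32]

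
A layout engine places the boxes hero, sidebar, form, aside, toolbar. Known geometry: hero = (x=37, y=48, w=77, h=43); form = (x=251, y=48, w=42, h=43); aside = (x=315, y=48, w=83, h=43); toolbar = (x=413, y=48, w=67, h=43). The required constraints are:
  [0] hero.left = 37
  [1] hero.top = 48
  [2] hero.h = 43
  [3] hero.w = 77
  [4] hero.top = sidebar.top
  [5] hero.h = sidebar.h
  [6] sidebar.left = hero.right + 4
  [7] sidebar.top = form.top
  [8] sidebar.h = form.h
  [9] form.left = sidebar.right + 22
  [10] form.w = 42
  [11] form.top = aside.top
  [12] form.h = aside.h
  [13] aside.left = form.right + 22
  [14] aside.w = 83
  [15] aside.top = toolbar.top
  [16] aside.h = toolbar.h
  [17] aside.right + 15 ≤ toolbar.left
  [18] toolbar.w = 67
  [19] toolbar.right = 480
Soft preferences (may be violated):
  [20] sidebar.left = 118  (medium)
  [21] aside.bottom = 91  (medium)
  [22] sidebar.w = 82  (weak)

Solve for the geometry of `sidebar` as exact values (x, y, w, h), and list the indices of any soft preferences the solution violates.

sidebar = (x=118, y=48, w=111, h=43)
violated soft preferences: 22

1. sidebar.y = 48  [hero.top = sidebar.top]
2. sidebar.h = 43  [hero.h = sidebar.h]
3. sidebar.x = 118  [sidebar.left = hero.right + 4]
4. sidebar.w = 111  [form.left = sidebar.right + 22]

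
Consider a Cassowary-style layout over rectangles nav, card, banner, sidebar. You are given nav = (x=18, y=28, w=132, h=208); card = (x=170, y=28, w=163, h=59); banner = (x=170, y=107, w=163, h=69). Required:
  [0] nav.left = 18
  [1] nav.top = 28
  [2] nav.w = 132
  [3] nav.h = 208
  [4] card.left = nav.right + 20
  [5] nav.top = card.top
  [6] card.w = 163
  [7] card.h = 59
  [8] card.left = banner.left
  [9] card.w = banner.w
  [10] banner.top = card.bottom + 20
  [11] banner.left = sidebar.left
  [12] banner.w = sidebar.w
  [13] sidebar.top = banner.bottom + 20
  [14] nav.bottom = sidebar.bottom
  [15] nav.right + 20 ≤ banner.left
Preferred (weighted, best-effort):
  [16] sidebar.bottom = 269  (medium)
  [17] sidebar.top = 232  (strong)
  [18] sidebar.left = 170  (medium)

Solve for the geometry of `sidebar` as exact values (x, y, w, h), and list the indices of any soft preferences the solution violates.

1. sidebar.x = 170  [banner.left = sidebar.left]
2. sidebar.w = 163  [banner.w = sidebar.w]
3. sidebar.y = 196  [sidebar.top = banner.bottom + 20]
4. sidebar.h = 40  [nav.bottom = sidebar.bottom]

sidebar = (x=170, y=196, w=163, h=40)
violated soft preferences: 16, 17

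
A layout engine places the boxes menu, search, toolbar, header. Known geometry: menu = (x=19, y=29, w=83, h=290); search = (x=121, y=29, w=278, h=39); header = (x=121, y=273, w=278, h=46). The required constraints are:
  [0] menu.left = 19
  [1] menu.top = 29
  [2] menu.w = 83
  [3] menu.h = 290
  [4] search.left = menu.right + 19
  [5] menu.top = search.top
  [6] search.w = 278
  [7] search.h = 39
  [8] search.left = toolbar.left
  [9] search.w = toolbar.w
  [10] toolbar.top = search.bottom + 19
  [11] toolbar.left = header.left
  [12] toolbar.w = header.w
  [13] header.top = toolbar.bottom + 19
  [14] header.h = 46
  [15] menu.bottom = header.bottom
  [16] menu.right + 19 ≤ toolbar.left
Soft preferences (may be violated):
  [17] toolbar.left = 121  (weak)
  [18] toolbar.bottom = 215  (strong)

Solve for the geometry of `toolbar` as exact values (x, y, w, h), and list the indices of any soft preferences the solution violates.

1. toolbar.x = 121  [search.left = toolbar.left]
2. toolbar.w = 278  [search.w = toolbar.w]
3. toolbar.y = 87  [toolbar.top = search.bottom + 19]
4. toolbar.h = 167  [header.top = toolbar.bottom + 19]

toolbar = (x=121, y=87, w=278, h=167)
violated soft preferences: 18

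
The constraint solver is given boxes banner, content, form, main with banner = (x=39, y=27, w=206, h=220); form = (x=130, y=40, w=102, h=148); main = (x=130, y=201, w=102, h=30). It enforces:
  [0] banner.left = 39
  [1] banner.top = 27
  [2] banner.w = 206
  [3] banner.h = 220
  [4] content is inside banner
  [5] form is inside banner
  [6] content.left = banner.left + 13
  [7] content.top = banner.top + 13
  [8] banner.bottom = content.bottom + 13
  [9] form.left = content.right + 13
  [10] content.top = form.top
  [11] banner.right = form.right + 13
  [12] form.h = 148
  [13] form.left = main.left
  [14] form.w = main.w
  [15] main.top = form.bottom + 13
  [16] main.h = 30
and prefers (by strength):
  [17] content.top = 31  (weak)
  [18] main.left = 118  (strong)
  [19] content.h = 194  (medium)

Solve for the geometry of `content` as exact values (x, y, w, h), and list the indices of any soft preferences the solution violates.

1. content.x = 52  [content.left = banner.left + 13]
2. content.y = 40  [content.top = banner.top + 13]
3. content.h = 194  [banner.bottom = content.bottom + 13]
4. content.w = 65  [form.left = content.right + 13]

content = (x=52, y=40, w=65, h=194)
violated soft preferences: 17, 18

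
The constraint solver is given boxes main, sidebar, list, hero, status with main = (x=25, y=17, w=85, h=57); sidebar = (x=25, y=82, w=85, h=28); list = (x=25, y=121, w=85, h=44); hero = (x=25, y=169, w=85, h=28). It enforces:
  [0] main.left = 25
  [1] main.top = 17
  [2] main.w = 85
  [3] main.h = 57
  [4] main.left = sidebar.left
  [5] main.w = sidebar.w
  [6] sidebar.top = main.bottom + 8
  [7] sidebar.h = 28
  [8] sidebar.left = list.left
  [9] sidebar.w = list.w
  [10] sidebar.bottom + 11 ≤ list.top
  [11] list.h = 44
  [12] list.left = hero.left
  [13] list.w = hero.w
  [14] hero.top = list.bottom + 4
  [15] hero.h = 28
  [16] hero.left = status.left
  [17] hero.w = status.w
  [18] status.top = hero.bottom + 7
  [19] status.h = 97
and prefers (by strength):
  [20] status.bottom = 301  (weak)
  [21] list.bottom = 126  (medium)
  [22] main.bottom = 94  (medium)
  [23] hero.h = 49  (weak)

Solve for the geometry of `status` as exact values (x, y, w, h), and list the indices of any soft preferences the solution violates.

status = (x=25, y=204, w=85, h=97)
violated soft preferences: 21, 22, 23

1. status.x = 25  [hero.left = status.left]
2. status.w = 85  [hero.w = status.w]
3. status.y = 204  [status.top = hero.bottom + 7]
4. status.h = 97  [status.h = 97]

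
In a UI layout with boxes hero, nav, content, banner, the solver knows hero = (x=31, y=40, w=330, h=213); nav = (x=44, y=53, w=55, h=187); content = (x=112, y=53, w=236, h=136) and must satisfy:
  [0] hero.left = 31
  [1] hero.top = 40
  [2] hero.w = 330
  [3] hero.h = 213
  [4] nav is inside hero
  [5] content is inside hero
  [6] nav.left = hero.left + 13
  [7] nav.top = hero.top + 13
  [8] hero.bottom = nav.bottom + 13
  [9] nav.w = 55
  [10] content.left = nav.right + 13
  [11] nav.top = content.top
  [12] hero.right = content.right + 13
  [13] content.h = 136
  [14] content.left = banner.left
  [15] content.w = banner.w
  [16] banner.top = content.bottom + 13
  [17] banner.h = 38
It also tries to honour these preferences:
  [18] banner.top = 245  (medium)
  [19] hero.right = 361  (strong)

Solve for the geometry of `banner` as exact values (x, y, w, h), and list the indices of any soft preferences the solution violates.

1. banner.x = 112  [content.left = banner.left]
2. banner.w = 236  [content.w = banner.w]
3. banner.y = 202  [banner.top = content.bottom + 13]
4. banner.h = 38  [banner.h = 38]

banner = (x=112, y=202, w=236, h=38)
violated soft preferences: 18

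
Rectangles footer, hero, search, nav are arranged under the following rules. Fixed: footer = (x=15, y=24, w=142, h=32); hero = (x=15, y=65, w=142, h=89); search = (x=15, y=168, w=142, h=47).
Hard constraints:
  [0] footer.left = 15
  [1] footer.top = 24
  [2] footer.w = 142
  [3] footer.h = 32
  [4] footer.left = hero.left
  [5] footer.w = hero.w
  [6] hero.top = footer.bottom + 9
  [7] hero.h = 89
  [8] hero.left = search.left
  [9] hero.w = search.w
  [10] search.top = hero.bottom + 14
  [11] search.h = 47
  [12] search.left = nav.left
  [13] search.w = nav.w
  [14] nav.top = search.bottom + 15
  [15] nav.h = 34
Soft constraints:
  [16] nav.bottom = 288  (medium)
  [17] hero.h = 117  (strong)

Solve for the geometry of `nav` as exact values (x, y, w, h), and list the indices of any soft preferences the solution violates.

nav = (x=15, y=230, w=142, h=34)
violated soft preferences: 16, 17

1. nav.x = 15  [search.left = nav.left]
2. nav.w = 142  [search.w = nav.w]
3. nav.y = 230  [nav.top = search.bottom + 15]
4. nav.h = 34  [nav.h = 34]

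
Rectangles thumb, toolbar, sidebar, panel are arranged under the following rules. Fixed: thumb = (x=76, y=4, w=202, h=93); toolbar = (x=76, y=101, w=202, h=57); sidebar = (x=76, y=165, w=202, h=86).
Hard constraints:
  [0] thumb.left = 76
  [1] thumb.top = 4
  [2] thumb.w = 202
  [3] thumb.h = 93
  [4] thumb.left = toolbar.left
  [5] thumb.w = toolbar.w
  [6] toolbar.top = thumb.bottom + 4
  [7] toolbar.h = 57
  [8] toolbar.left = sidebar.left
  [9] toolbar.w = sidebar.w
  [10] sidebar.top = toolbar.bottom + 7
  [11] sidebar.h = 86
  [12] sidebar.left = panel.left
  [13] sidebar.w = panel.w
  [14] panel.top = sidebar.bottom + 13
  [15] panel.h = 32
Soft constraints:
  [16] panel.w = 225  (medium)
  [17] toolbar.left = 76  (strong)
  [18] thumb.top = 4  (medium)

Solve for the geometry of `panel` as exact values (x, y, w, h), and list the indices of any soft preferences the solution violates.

1. panel.x = 76  [sidebar.left = panel.left]
2. panel.w = 202  [sidebar.w = panel.w]
3. panel.y = 264  [panel.top = sidebar.bottom + 13]
4. panel.h = 32  [panel.h = 32]

panel = (x=76, y=264, w=202, h=32)
violated soft preferences: 16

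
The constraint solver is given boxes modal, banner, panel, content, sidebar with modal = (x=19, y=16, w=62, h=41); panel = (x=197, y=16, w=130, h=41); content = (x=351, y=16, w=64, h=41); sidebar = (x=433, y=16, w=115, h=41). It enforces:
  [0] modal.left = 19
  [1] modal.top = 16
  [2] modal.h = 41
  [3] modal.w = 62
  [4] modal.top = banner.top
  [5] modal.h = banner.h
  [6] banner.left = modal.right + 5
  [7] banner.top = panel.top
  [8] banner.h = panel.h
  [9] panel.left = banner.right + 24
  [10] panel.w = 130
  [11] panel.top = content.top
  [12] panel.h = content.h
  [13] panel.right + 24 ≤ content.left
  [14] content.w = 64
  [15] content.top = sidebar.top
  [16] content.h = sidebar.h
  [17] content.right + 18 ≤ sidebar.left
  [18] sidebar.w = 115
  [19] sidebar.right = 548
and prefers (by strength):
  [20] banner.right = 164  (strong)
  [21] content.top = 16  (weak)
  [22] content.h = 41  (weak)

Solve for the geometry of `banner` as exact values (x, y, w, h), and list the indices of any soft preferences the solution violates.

1. banner.y = 16  [modal.top = banner.top]
2. banner.h = 41  [modal.h = banner.h]
3. banner.x = 86  [banner.left = modal.right + 5]
4. banner.w = 87  [panel.left = banner.right + 24]

banner = (x=86, y=16, w=87, h=41)
violated soft preferences: 20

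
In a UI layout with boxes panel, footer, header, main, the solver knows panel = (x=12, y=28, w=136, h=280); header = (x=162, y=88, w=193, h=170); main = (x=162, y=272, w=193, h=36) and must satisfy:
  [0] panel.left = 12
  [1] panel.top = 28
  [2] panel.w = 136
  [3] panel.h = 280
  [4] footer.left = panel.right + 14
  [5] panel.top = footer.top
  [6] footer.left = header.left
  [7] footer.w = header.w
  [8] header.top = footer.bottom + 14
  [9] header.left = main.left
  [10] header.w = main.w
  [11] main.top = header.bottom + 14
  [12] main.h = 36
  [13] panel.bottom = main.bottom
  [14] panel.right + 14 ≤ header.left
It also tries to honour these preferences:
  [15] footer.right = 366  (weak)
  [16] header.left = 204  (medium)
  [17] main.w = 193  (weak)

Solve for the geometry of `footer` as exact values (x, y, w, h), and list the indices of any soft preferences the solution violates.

footer = (x=162, y=28, w=193, h=46)
violated soft preferences: 15, 16

1. footer.x = 162  [footer.left = panel.right + 14]
2. footer.y = 28  [panel.top = footer.top]
3. footer.w = 193  [footer.w = header.w]
4. footer.h = 46  [header.top = footer.bottom + 14]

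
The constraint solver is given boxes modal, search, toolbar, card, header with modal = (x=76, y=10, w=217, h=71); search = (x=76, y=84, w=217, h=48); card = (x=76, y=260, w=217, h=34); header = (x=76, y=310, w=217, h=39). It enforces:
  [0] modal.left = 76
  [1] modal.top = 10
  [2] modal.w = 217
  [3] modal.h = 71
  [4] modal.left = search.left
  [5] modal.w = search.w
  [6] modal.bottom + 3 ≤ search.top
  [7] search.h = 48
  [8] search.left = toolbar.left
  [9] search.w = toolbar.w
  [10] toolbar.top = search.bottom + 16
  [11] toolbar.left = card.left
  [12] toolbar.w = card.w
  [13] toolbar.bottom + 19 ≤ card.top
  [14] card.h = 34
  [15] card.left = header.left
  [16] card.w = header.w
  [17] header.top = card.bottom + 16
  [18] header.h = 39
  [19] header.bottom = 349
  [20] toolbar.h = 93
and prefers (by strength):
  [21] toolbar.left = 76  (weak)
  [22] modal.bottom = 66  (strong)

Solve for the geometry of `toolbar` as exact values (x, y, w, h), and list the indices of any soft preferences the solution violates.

toolbar = (x=76, y=148, w=217, h=93)
violated soft preferences: 22

1. toolbar.x = 76  [search.left = toolbar.left]
2. toolbar.w = 217  [search.w = toolbar.w]
3. toolbar.y = 148  [toolbar.top = search.bottom + 16]
4. toolbar.h = 93  [toolbar.h = 93]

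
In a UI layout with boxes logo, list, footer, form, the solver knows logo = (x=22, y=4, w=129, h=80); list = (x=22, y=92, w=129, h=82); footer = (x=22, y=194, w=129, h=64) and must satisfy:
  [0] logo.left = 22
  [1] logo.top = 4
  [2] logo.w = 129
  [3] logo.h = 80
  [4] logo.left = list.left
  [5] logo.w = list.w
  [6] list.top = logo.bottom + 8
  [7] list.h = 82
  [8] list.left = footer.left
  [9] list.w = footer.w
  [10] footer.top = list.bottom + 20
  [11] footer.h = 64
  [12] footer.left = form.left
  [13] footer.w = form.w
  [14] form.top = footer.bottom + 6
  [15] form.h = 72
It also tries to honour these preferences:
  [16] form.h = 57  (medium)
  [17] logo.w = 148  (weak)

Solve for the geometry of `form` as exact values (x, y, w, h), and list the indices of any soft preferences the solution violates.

form = (x=22, y=264, w=129, h=72)
violated soft preferences: 16, 17

1. form.x = 22  [footer.left = form.left]
2. form.w = 129  [footer.w = form.w]
3. form.y = 264  [form.top = footer.bottom + 6]
4. form.h = 72  [form.h = 72]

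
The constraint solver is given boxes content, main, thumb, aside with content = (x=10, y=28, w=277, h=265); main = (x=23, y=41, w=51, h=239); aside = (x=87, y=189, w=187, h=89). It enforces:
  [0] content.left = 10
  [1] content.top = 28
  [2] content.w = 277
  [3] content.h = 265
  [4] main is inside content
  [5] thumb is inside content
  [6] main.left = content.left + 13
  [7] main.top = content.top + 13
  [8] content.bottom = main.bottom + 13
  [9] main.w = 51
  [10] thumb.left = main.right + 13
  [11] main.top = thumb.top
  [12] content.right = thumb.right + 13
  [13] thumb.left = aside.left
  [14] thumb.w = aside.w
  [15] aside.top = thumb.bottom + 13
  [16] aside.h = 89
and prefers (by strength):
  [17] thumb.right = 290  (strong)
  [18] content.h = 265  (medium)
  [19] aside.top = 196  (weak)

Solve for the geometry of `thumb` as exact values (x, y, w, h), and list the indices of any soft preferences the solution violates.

1. thumb.x = 87  [thumb.left = main.right + 13]
2. thumb.y = 41  [main.top = thumb.top]
3. thumb.w = 187  [content.right = thumb.right + 13]
4. thumb.h = 135  [aside.top = thumb.bottom + 13]

thumb = (x=87, y=41, w=187, h=135)
violated soft preferences: 17, 19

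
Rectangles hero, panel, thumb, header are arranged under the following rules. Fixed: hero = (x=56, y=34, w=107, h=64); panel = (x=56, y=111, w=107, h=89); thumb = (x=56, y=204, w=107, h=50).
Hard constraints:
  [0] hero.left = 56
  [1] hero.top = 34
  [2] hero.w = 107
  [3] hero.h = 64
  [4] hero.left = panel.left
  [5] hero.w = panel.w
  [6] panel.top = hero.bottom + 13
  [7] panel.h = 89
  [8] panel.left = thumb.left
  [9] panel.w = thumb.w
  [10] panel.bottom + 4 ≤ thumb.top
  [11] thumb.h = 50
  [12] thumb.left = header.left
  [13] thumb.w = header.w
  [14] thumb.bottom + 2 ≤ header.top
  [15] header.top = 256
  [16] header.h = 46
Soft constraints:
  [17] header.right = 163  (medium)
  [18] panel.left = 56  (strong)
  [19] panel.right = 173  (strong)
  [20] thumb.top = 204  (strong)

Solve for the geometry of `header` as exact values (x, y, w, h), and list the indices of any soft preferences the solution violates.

header = (x=56, y=256, w=107, h=46)
violated soft preferences: 19

1. header.x = 56  [thumb.left = header.left]
2. header.w = 107  [thumb.w = header.w]
3. header.y = 256  [header.top = 256]
4. header.h = 46  [header.h = 46]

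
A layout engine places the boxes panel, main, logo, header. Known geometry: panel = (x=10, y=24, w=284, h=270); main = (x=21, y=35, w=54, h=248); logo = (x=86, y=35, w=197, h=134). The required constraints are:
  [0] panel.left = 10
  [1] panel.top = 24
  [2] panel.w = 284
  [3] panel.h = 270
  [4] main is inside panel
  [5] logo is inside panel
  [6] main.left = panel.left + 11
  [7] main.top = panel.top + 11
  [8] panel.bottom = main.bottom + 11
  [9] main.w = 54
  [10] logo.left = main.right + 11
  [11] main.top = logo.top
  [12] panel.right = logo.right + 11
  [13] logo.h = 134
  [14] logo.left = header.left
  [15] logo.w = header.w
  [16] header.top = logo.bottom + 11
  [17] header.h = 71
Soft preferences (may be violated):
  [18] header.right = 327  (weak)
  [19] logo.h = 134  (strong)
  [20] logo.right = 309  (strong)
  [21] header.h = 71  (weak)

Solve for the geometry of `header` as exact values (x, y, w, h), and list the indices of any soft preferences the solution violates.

header = (x=86, y=180, w=197, h=71)
violated soft preferences: 18, 20

1. header.x = 86  [logo.left = header.left]
2. header.w = 197  [logo.w = header.w]
3. header.y = 180  [header.top = logo.bottom + 11]
4. header.h = 71  [header.h = 71]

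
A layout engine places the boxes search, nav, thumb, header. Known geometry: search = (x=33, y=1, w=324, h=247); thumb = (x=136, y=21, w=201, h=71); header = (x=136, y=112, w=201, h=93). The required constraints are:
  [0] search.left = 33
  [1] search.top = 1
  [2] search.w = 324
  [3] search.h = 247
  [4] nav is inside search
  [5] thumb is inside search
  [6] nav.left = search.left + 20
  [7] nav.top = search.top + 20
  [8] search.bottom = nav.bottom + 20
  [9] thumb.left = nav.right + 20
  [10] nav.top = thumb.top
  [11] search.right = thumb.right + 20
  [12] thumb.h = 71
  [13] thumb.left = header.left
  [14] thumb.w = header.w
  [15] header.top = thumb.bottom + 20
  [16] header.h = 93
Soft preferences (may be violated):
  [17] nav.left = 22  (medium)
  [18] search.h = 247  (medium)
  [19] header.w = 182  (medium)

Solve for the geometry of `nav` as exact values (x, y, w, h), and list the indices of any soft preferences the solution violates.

1. nav.x = 53  [nav.left = search.left + 20]
2. nav.y = 21  [nav.top = search.top + 20]
3. nav.h = 207  [search.bottom = nav.bottom + 20]
4. nav.w = 63  [thumb.left = nav.right + 20]

nav = (x=53, y=21, w=63, h=207)
violated soft preferences: 17, 19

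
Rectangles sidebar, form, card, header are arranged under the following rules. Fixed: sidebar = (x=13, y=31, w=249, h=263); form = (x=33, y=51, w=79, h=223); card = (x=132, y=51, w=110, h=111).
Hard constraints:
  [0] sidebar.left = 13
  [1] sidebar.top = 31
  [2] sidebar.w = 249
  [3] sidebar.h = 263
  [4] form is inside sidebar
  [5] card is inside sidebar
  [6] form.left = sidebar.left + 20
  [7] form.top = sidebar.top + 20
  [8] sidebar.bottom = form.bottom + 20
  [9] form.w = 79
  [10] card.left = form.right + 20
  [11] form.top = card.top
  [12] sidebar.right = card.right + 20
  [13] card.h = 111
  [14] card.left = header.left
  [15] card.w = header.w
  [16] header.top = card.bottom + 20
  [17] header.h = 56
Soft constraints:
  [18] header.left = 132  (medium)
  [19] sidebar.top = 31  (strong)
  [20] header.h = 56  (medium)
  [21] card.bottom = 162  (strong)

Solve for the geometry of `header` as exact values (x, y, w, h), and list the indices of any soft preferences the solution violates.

1. header.x = 132  [card.left = header.left]
2. header.w = 110  [card.w = header.w]
3. header.y = 182  [header.top = card.bottom + 20]
4. header.h = 56  [header.h = 56]

header = (x=132, y=182, w=110, h=56)
violated soft preferences: none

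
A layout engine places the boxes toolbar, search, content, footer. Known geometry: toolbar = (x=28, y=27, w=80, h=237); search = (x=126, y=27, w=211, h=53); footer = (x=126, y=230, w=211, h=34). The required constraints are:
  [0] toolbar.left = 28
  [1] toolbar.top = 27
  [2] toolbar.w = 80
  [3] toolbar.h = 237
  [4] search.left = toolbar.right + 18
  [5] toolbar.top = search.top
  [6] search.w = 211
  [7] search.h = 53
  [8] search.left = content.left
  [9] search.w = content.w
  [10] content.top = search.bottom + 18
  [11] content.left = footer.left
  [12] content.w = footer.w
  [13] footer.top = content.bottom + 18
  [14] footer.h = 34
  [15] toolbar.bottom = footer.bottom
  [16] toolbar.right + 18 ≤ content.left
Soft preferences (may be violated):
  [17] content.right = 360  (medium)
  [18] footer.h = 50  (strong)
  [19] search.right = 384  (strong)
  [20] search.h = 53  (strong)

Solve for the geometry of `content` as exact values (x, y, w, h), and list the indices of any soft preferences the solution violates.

content = (x=126, y=98, w=211, h=114)
violated soft preferences: 17, 18, 19

1. content.x = 126  [search.left = content.left]
2. content.w = 211  [search.w = content.w]
3. content.y = 98  [content.top = search.bottom + 18]
4. content.h = 114  [footer.top = content.bottom + 18]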